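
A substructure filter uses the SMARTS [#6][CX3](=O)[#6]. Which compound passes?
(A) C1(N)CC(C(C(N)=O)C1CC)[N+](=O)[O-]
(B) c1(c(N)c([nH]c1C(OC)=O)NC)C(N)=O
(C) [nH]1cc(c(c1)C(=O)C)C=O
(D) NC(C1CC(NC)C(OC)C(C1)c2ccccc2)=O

[#6][CX3](=O)[#6] describes a carbonyl carbon (no H) flanked by two carbons (a ketone).
(A) has a primary amide (-C(=O)NH2) but one neighbour of the carbonyl carbon is N, not C.
(B) has a primary amide (-C(=O)NH2) but one neighbour of the carbonyl carbon is N, not C.
(C) contains an acetyl/ketone group (-C(=O)CH3), which satisfies every atom and bond constraint.
(D) has a primary amide (-C(=O)NH2) but one neighbour of the carbonyl carbon is N, not C.
So the answer is (C).

C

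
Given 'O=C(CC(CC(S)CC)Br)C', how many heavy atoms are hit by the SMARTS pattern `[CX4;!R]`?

The query [CX4;!R] means: aliphatic carbon with four total connections, not in a ring.
Check the 11 heavy atoms by environment: 7× C (X4, acyclic) → match; 1× Br (X1, acyclic) → no; 1× S (X2, acyclic) → no; 1× C (X3, acyclic) → no; 1× O (X1, acyclic) → no.
That gives 7 matching atoms.

7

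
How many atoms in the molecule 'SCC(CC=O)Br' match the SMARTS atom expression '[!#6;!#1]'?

The query [!#6;!#1] means: not carbon and not hydrogen — any heteroatom.
Check the 7 heavy atoms by environment: 4× C → no; 1× Br → match; 1× S → match; 1× O → match.
Summing the matching environments: 1 + 1 + 1 = 3 matching atoms.

3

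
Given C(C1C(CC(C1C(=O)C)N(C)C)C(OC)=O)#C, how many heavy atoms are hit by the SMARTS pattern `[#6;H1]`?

5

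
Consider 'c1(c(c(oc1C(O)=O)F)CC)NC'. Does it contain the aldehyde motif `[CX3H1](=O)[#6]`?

The pattern [CX3H1](=O)[#6] describes an sp2 carbon with one H, double-bonded to O and single-bonded to carbon — an aldehyde.
The closest candidate here is a carboxylic acid group (-C(=O)OH), but the carbonyl carbon has H0 and is bonded to O, not H1. No other fragment satisfies the full query, so there is no match.

No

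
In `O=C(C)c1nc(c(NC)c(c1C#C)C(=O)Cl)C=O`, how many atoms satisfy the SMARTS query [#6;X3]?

8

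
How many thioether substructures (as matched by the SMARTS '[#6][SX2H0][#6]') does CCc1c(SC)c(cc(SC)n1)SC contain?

[#6][SX2H0][#6] is the SMARTS for a thioether: an aliphatic sulfur bridging two carbons with no H on the sulfur.
The molecule carries 3 separate instances of a methylthio ether (-SCH3) meeting every constraint; each maps to a distinct set of atoms, giving 3 matches.

3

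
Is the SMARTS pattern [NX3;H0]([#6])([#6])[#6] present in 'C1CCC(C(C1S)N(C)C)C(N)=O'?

Yes

The pattern [NX3;H0]([#6])([#6])[#6] describes a trivalent nitrogen with no H, bonded to three carbons — a tertiary amine.
The molecule carries a dimethylamino group (-N(CH3)2), whose atoms satisfy every constraint of the query, so the pattern matches.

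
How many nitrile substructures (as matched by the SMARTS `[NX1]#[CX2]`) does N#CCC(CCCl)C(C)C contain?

1

[NX1]#[CX2] is the SMARTS for a nitrile: a nitrogen triple-bonded to a two-connected carbon.
Exactly one fragment in the molecule meets all constraints, giving 1 match.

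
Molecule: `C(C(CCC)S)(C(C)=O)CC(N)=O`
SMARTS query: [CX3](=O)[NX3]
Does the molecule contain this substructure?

Yes

The pattern [CX3](=O)[NX3] describes a carbonyl carbon bonded to a trivalent nitrogen — an amide.
The molecule carries a primary amide (-C(=O)NH2), whose atoms satisfy every constraint of the query, so the pattern matches.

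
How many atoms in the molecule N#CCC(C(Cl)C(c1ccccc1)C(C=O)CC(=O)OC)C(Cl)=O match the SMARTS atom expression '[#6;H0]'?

4

The query [#6;H0] means: any carbon with no attached hydrogen.
Check the 24 heavy atoms by environment: 2× C (H2) → no; 5× C (H1) → no; 1× c (aromatic, H0) → match; 5× c (aromatic, H1) → no; 3× C (H0) → match; 1× N (H0) → no; 4× O (H0) → no; 2× Cl (H0) → no; 1× C (H3) → no.
Summing the matching environments: 1 + 3 = 4 matching atoms.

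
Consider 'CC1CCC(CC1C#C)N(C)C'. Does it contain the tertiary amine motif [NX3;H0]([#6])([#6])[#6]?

The pattern [NX3;H0]([#6])([#6])[#6] describes a trivalent nitrogen with no H, bonded to three carbons — a tertiary amine.
The molecule carries a dimethylamino group (-N(CH3)2), whose atoms satisfy every constraint of the query, so the pattern matches.

Yes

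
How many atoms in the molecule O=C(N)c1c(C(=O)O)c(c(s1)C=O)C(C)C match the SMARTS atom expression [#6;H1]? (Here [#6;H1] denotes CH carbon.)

The query [#6;H1] means: any carbon bearing exactly one hydrogen.
Check the 16 heavy atoms by environment: 1× s (aromatic, H0) → no; 4× c (aromatic, H0) → no; 2× C (H1) → match; 3× O (H0) → no; 2× C (H0) → no; 1× N (H2) → no; 2× C (H3) → no; 1× O (H1) → no.
That gives 2 matching atoms.

2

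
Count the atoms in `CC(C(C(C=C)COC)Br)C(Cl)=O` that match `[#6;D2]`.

The query [#6;D2] means: any carbon bonded to exactly two heavy atoms.
Check the 13 heavy atoms by environment: 3× C (D1) → no; 4× C (D3) → no; 2× C (D2) → match; 1× O (D2) → no; 1× O (D1) → no; 1× Cl (D1) → no; 1× Br (D1) → no.
That gives 2 matching atoms.

2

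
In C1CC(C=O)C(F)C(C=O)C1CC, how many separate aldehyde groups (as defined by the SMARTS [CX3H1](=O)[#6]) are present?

[CX3H1](=O)[#6] is the SMARTS for an aldehyde: an sp2 carbon with one H, double-bonded to O and single-bonded to carbon.
The molecule carries 2 separate instances of an aldehyde (-CHO) meeting every constraint; each maps to a distinct set of atoms, giving 2 matches.

2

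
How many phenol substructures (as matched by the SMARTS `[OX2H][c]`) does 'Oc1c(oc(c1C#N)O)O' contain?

3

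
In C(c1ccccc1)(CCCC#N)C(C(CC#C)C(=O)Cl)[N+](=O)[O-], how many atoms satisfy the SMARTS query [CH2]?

4

Check the 23 heavy atoms by environment: 4× C (H2) → match; 4× C (H1) → no; 3× C (H0) → no; 2× O (H0) → no; 1× Cl (H0) → no; 1× c (aromatic, H0) → no; 5× c (aromatic, H1) → no; 1× N (charge +1, H0) → no; 1× O (charge -1, H0) → no; 1× N (H0) → no.
That gives 4 matching atoms.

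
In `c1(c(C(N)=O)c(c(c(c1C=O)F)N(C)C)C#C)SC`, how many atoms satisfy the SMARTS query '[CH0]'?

2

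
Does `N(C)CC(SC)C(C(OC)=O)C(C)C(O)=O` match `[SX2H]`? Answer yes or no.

No

The pattern [SX2H] describes an aliphatic sulfur with two connections, one being H — a thiol.
The closest candidate here is a methylthio ether (-SCH3), but the sulfur has H0 (bonded to two carbons), not H1. No other fragment satisfies the full query, so there is no match.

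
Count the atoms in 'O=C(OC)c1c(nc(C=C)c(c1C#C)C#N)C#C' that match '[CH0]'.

The query [CH0] means: aliphatic carbon with no attached hydrogen.
Check the 18 heavy atoms by environment: 1× n (aromatic, H0) → no; 5× c (aromatic, H0) → no; 4× C (H0) → match; 3× C (H1) → no; 1× C (H2) → no; 2× O (H0) → no; 1× C (H3) → no; 1× N (H0) → no.
That gives 4 matching atoms.

4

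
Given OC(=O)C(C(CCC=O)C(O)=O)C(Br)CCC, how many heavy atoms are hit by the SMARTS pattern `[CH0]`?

2

The query [CH0] means: aliphatic carbon with no attached hydrogen.
Check the 17 heavy atoms by environment: 4× C (H2) → no; 4× C (H1) → no; 2× C (H0) → match; 3× O (H0) → no; 2× O (H1) → no; 1× C (H3) → no; 1× Br (H0) → no.
That gives 2 matching atoms.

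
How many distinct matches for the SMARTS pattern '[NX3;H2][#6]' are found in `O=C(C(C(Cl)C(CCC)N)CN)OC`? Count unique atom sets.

[NX3;H2][#6] is the SMARTS for a primary amine: a trivalent nitrogen with two H attached to carbon.
The molecule carries 2 separate instances of a primary amino group (-NH2) meeting every constraint; each maps to a distinct set of atoms, giving 2 matches.

2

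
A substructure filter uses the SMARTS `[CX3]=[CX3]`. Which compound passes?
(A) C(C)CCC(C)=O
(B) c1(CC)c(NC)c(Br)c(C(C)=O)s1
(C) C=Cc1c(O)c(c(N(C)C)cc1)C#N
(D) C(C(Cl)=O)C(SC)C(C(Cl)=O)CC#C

[CX3]=[CX3] describes a non-aromatic C=C double bond between two sp2 carbons (an alkene).
(A) has an ethyl group (-CH2CH3) but its C-C bond is a single bond between CX4 carbons, not CX3=CX3.
(B) has an ethyl group (-CH2CH3) but its C-C bond is a single bond between CX4 carbons, not CX3=CX3.
(C) contains a vinyl group (-CH=CH2), which satisfies every atom and bond constraint.
(D) has an ethynyl group (-C#CH) but the C-C bond is a triple bond, not a double bond.
So the answer is (C).

C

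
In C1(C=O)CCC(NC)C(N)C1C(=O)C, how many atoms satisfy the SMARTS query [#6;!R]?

4

Check the 14 heavy atoms by environment: 6× C (in 6-ring) → no; 4× C (acyclic) → match; 2× O (acyclic) → no; 2× N (acyclic) → no.
That gives 4 matching atoms.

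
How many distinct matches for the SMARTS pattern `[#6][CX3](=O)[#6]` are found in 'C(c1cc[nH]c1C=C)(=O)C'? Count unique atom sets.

1

[#6][CX3](=O)[#6] is the SMARTS for a ketone: a carbonyl carbon (no H) flanked by two carbons.
Exactly one fragment in the molecule meets all constraints, giving 1 match.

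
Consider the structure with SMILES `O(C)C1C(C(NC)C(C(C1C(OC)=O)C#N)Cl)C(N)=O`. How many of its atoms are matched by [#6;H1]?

6

The query [#6;H1] means: any carbon bearing exactly one hydrogen.
Check the 20 heavy atoms by environment: 6× C (H1) → match; 3× C (H0) → no; 1× N (H0) → no; 1× Cl (H0) → no; 1× N (H1) → no; 3× C (H3) → no; 4× O (H0) → no; 1× N (H2) → no.
That gives 6 matching atoms.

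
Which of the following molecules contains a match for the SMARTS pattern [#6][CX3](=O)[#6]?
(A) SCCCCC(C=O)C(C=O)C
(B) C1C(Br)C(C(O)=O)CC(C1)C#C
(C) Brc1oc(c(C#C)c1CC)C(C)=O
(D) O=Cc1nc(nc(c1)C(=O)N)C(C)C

C

[#6][CX3](=O)[#6] describes a carbonyl carbon (no H) flanked by two carbons (a ketone).
(A) has an aldehyde (-CHO) but the carbonyl carbon has H1, so it is not flanked by two carbons.
(B) has a carboxylic acid group (-C(=O)OH) but one neighbour of the carbonyl carbon is O, not C.
(C) contains an acetyl/ketone group (-C(=O)CH3), which satisfies every atom and bond constraint.
(D) has a primary amide (-C(=O)NH2) but one neighbour of the carbonyl carbon is N, not C.
So the answer is (C).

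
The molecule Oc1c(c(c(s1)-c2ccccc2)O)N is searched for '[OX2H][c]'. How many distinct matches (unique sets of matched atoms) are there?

2

[OX2H][c] is the SMARTS for a phenol: a hydroxyl oxygen attached to an aromatic carbon.
The molecule carries 2 separate instances of a hydroxyl group (-OH) meeting every constraint; each maps to a distinct set of atoms, giving 2 matches.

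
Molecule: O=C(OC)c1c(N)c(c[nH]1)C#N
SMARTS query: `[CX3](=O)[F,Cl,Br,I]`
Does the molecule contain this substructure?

No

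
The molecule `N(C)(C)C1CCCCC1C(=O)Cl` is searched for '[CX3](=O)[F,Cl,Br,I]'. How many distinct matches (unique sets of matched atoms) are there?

[CX3](=O)[F,Cl,Br,I] is the SMARTS for an acyl halide: a carbonyl carbon bonded to a halogen.
Exactly one fragment in the molecule meets all constraints, giving 1 match.

1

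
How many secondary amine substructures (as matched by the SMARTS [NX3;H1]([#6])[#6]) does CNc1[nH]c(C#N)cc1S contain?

1

[NX3;H1]([#6])[#6] is the SMARTS for a secondary amine: a trivalent nitrogen with one H, bonded to two carbons.
Exactly one fragment in the molecule meets all constraints, giving 1 match.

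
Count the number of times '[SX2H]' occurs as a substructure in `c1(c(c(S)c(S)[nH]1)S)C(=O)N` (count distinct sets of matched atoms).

3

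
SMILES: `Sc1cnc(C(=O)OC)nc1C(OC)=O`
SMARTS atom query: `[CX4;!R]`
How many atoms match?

2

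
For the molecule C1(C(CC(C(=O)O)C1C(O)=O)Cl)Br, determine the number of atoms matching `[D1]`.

The query [D1] means: atom with exactly one heavy-atom neighbour (degree 1).
Check the 13 heavy atoms by environment: 6× C (D3) → no; 1× C (D2) → no; 4× O (D1) → match; 1× Cl (D1) → match; 1× Br (D1) → match.
Summing the matching environments: 4 + 1 + 1 = 6 matching atoms.

6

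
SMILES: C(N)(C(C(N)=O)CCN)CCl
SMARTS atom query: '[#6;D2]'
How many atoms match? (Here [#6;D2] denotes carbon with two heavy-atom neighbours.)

3

The query [#6;D2] means: any carbon bonded to exactly two heavy atoms.
Check the 11 heavy atoms by environment: 3× C (D2) → match; 3× C (D3) → no; 3× N (D1) → no; 1× O (D1) → no; 1× Cl (D1) → no.
That gives 3 matching atoms.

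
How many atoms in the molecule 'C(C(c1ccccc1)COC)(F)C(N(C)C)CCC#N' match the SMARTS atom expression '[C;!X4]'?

1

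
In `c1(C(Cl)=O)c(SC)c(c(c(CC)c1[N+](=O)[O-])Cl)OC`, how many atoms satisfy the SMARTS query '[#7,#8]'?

5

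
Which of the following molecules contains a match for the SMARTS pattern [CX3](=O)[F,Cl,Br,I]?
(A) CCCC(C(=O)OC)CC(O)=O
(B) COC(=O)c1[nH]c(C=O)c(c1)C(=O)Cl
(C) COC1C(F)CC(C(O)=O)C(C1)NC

[CX3](=O)[F,Cl,Br,I] describes a carbonyl carbon bonded to a halogen (an acyl halide).
(A) has a methyl-ester group (-C(=O)OCH3) but the carbonyl is bonded to -O-C, not to a halogen.
(B) contains an acyl chloride (-C(=O)Cl), which satisfies every atom and bond constraint.
(C) has a carboxylic acid group (-C(=O)OH) but the carbonyl is bonded to -OH, not to a halogen.
So the answer is (B).

B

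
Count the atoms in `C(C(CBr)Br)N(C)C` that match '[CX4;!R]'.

5

The query [CX4;!R] means: aliphatic carbon with four total connections, not in a ring.
Check the 8 heavy atoms by environment: 5× C (X4, acyclic) → match; 2× Br (X1, acyclic) → no; 1× N (X3, acyclic) → no.
That gives 5 matching atoms.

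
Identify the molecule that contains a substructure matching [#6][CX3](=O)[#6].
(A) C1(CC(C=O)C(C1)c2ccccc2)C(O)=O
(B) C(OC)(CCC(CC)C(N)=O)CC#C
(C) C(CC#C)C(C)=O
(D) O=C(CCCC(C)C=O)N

C

[#6][CX3](=O)[#6] describes a carbonyl carbon (no H) flanked by two carbons (a ketone).
(A) has an aldehyde (-CHO) but the carbonyl carbon has H1, so it is not flanked by two carbons.
(B) has a primary amide (-C(=O)NH2) but one neighbour of the carbonyl carbon is N, not C.
(C) contains an acetyl/ketone group (-C(=O)CH3), which satisfies every atom and bond constraint.
(D) has a primary amide (-C(=O)NH2) but one neighbour of the carbonyl carbon is N, not C.
So the answer is (C).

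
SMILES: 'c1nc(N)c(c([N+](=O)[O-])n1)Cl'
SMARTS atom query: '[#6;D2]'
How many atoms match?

1

The query [#6;D2] means: any carbon bonded to exactly two heavy atoms.
Check the 11 heavy atoms by environment: 2× n (aromatic, D2) → no; 1× c (aromatic, D2) → match; 3× c (aromatic, D3) → no; 1× Cl (D1) → no; 1× N (charge +1, D3) → no; 1× O (charge -1, D1) → no; 1× O (D1) → no; 1× N (D1) → no.
That gives 1 matching atom.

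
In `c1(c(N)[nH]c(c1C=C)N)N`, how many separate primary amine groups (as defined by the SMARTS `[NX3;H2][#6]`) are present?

3

[NX3;H2][#6] is the SMARTS for a primary amine: a trivalent nitrogen with two H attached to carbon.
The molecule carries 3 separate instances of a primary amino group (-NH2) meeting every constraint; each maps to a distinct set of atoms, giving 3 matches.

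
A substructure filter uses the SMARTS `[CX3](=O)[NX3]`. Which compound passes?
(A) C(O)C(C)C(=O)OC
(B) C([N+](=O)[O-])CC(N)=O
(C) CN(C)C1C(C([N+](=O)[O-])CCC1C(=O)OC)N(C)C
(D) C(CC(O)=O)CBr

[CX3](=O)[NX3] describes a carbonyl carbon bonded to a trivalent nitrogen (an amide).
(A) has a methyl-ester group (-C(=O)OCH3) but the carbonyl is bonded to O, not to an NX3 nitrogen.
(B) contains a primary amide (-C(=O)NH2), which satisfies every atom and bond constraint.
(C) has a methyl-ester group (-C(=O)OCH3) but the carbonyl is bonded to O, not to an NX3 nitrogen.
(D) has a carboxylic acid group (-C(=O)OH) but the carbonyl is bonded to O, not to an NX3 nitrogen.
So the answer is (B).

B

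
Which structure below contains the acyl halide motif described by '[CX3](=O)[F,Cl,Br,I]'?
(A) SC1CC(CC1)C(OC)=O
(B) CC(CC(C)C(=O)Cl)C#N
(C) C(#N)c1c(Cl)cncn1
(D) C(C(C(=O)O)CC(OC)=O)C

B

[CX3](=O)[F,Cl,Br,I] describes a carbonyl carbon bonded to a halogen (an acyl halide).
(A) has a methyl-ester group (-C(=O)OCH3) but the carbonyl is bonded to -O-C, not to a halogen.
(B) contains an acyl chloride (-C(=O)Cl), which satisfies every atom and bond constraint.
(C) has a chloro substituent but the Cl is not on a carbonyl carbon.
(D) has a carboxylic acid group (-C(=O)OH) but the carbonyl is bonded to -OH, not to a halogen.
So the answer is (B).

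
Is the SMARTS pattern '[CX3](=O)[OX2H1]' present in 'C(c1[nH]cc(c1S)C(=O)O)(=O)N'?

Yes

The pattern [CX3](=O)[OX2H1] describes an sp2 carbon double-bonded to O and single-bonded to an -OH oxygen — a carboxylic acid.
The molecule carries a carboxylic acid group (-C(=O)OH), whose atoms satisfy every constraint of the query, so the pattern matches.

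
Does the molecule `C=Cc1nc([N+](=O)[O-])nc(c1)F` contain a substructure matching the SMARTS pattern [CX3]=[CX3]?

Yes

The pattern [CX3]=[CX3] describes a non-aromatic C=C double bond between two sp2 carbons — an alkene.
The molecule carries a vinyl group (-CH=CH2), whose atoms satisfy every constraint of the query, so the pattern matches.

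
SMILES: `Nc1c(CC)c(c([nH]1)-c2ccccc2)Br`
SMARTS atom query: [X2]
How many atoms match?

The query [X2] means: any atom with exactly two total connections (bonds + H).
Check the 15 heavy atoms by environment: 1× n (aromatic, X3) → no; 10× c (aromatic, X3) → no; 1× Br (X1) → no; 2× C (X4) → no; 1× N (X3) → no.
No environment satisfies the query, so 0 matching atoms.

0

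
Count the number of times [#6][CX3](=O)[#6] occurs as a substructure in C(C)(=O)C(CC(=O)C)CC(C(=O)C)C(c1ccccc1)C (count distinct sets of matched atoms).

3

[#6][CX3](=O)[#6] is the SMARTS for a ketone: a carbonyl carbon (no H) flanked by two carbons.
The molecule carries 3 separate instances of an acetyl/ketone group (-C(=O)CH3) meeting every constraint; each maps to a distinct set of atoms, giving 3 matches.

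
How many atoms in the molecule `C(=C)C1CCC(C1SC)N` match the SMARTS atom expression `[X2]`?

1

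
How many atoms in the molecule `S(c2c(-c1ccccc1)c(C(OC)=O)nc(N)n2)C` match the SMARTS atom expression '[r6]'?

12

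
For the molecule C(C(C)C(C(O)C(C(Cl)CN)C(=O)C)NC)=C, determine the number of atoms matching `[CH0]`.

1

The query [CH0] means: aliphatic carbon with no attached hydrogen.
Check the 17 heavy atoms by environment: 3× C (H3) → no; 6× C (H1) → no; 2× C (H2) → no; 1× N (H1) → no; 1× O (H1) → no; 1× C (H0) → match; 1× O (H0) → no; 1× Cl (H0) → no; 1× N (H2) → no.
That gives 1 matching atom.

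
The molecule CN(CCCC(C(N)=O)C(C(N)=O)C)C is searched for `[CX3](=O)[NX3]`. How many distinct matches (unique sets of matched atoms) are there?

[CX3](=O)[NX3] is the SMARTS for an amide: a carbonyl carbon bonded to a trivalent nitrogen.
The molecule carries 2 separate instances of a primary amide (-C(=O)NH2) meeting every constraint; each maps to a distinct set of atoms, giving 2 matches.

2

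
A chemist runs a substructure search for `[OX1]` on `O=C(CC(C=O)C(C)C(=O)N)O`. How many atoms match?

The query [OX1] means: aliphatic oxygen with one total connection — typically a carbonyl =O or an oxide.
Check the 12 heavy atoms by environment: 4× C (X4) → no; 3× C (X3) → no; 3× O (X1) → match; 1× O (X2) → no; 1× N (X3) → no.
That gives 3 matching atoms.

3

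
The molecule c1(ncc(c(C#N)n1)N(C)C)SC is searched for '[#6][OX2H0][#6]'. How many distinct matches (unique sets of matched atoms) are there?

[#6][OX2H0][#6] is the SMARTS for an ether: an aliphatic oxygen bridging two carbons with no H on the oxygen.
No fragment in the molecule satisfies every constraint, giving 0 matches.

0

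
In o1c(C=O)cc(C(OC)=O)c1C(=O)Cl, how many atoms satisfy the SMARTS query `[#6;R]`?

4

Check the 14 heavy atoms by environment: 1× o (aromatic, in 5-ring) → no; 4× c (aromatic, in 5-ring) → match; 4× C (acyclic) → no; 4× O (acyclic) → no; 1× Cl (acyclic) → no.
That gives 4 matching atoms.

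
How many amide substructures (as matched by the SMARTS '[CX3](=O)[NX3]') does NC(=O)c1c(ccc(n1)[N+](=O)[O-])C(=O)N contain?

2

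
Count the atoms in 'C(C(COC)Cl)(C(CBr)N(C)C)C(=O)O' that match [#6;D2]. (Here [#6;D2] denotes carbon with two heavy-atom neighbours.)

2

The query [#6;D2] means: any carbon bonded to exactly two heavy atoms.
Check the 15 heavy atoms by environment: 2× C (D2) → match; 4× C (D3) → no; 1× N (D3) → no; 3× C (D1) → no; 1× Br (D1) → no; 2× O (D1) → no; 1× O (D2) → no; 1× Cl (D1) → no.
That gives 2 matching atoms.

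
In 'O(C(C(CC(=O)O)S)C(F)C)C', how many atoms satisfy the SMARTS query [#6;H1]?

3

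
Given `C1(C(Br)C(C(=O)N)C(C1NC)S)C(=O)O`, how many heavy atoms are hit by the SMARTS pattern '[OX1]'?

The query [OX1] means: aliphatic oxygen with one total connection — typically a carbonyl =O or an oxide.
Check the 15 heavy atoms by environment: 6× C (X4) → no; 1× Br (X1) → no; 2× C (X3) → no; 2× O (X1) → match; 1× O (X2) → no; 2× N (X3) → no; 1× S (X2) → no.
That gives 2 matching atoms.

2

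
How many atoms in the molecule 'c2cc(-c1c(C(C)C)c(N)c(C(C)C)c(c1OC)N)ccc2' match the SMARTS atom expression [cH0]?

7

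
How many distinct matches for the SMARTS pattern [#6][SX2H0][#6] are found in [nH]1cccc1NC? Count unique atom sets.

0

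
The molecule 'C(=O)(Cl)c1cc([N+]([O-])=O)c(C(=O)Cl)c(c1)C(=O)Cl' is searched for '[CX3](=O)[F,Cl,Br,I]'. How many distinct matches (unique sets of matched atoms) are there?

3

[CX3](=O)[F,Cl,Br,I] is the SMARTS for an acyl halide: a carbonyl carbon bonded to a halogen.
The molecule carries 3 separate instances of an acyl chloride (-C(=O)Cl) meeting every constraint; each maps to a distinct set of atoms, giving 3 matches.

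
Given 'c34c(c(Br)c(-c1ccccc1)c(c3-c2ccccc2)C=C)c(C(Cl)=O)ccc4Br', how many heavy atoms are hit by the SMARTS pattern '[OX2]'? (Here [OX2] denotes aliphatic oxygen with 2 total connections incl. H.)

Check the 29 heavy atoms by environment: 22× c (aromatic, X3) → no; 3× C (X3) → no; 2× Br (X1) → no; 1× O (X1) → no; 1× Cl (X1) → no.
No environment satisfies the query, so 0 matching atoms.

0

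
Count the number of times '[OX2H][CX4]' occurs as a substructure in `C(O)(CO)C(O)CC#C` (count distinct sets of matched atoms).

[OX2H][CX4] is the SMARTS for an aliphatic alcohol: a hydroxyl oxygen bound to an sp3 (X4) carbon.
The molecule carries 3 separate instances of a hydroxyl group (-OH) meeting every constraint; each maps to a distinct set of atoms, giving 3 matches.

3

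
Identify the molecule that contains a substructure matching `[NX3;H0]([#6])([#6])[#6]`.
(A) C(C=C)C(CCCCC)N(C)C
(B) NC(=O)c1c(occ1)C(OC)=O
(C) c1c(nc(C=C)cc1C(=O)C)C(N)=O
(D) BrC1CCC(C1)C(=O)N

[NX3;H0]([#6])([#6])[#6] describes a trivalent nitrogen with no H, bonded to three carbons (a tertiary amine).
(A) contains a dimethylamino group (-N(CH3)2), which satisfies every atom and bond constraint.
(B) has a primary amide (-C(=O)NH2) but the amide nitrogen has H2 and only one carbon neighbour.
(C) has a primary amide (-C(=O)NH2) but the amide nitrogen has H2 and only one carbon neighbour.
(D) has a primary amide (-C(=O)NH2) but the amide nitrogen has H2 and only one carbon neighbour.
So the answer is (A).

A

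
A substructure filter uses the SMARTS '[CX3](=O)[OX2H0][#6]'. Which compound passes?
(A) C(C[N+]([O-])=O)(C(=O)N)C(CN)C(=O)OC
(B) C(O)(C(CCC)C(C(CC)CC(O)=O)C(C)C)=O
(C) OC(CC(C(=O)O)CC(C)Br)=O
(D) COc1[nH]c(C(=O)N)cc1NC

[CX3](=O)[OX2H0][#6] describes a carbonyl carbon bonded to an oxygen that is itself bonded to carbon (no H on that O) (an ester).
(A) contains a methyl-ester group (-C(=O)OCH3), which satisfies every atom and bond constraint.
(B) has a carboxylic acid group (-C(=O)OH) but the singly-bonded O carries H (OX2H1, not H0).
(C) has a carboxylic acid group (-C(=O)OH) but the singly-bonded O carries H (OX2H1, not H0).
(D) has a methoxy ether (-OCH3) but the ether oxygen is not adjacent to a C=O carbon.
So the answer is (A).

A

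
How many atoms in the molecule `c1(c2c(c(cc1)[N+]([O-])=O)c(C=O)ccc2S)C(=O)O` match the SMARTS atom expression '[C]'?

2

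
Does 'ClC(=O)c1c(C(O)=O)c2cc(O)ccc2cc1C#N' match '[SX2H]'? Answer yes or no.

No

The pattern [SX2H] describes an aliphatic sulfur with two connections, one being H — a thiol.
The closest candidate here is a hydroxyl group (-OH), but it is an -OH, not an -SH. No other fragment satisfies the full query, so there is no match.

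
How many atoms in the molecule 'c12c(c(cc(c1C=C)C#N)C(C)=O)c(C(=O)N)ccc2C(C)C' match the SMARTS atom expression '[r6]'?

10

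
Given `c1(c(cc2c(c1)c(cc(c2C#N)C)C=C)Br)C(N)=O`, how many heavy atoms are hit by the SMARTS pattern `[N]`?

2

The query [N] means: uppercase N matches aliphatic (non-aromatic) nitrogen only.
Check the 19 heavy atoms by environment: 10× c (aromatic) → no; 5× C → no; 1× O → no; 2× N → match; 1× Br → no.
That gives 2 matching atoms.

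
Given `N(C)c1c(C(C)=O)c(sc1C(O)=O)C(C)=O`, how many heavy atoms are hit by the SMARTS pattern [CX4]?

3

The query [CX4] means: C with X4: aliphatic carbon with exactly 4 total connections (bonds + H).
Check the 16 heavy atoms by environment: 1× s (aromatic, X2) → no; 4× c (aromatic, X3) → no; 3× C (X3) → no; 3× O (X1) → no; 1× O (X2) → no; 3× C (X4) → match; 1× N (X3) → no.
That gives 3 matching atoms.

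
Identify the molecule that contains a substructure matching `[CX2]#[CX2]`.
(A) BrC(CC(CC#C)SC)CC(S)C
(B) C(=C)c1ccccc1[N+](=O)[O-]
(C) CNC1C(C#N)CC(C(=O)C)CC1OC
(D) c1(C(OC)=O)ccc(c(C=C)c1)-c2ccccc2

[CX2]#[CX2] describes a carbon-carbon triple bond (an alkyne).
(A) contains an ethynyl group (-C#CH), which satisfies every atom and bond constraint.
(B) has a vinyl group (-CH=CH2) but the C=C is a double bond; both carbons are CX3, not CX2.
(C) has a nitrile (-C#N) but the triple bond is C#N, not C#C.
(D) has a vinyl group (-CH=CH2) but the C=C is a double bond; both carbons are CX3, not CX2.
So the answer is (A).

A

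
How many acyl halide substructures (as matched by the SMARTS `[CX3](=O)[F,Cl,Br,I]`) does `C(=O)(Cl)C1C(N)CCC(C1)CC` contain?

[CX3](=O)[F,Cl,Br,I] is the SMARTS for an acyl halide: a carbonyl carbon bonded to a halogen.
Exactly one fragment in the molecule meets all constraints, giving 1 match.

1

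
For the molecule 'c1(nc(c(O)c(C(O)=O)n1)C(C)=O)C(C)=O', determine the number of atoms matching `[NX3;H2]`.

0

The query [NX3;H2] means: aliphatic N with 3 total connections, two of them H — an -NH2 nitrogen (amine or amide).
Check the 16 heavy atoms by environment: 2× n (aromatic, H0, X2) → no; 4× c (aromatic, H0, X3) → no; 3× C (H0, X3) → no; 3× O (H0, X1) → no; 2× C (H3, X4) → no; 2× O (H1, X2) → no.
No environment satisfies the query, so 0 matching atoms.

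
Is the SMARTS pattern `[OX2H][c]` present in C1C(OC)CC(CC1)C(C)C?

No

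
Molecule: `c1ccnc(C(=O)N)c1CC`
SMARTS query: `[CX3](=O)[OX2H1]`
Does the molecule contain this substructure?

No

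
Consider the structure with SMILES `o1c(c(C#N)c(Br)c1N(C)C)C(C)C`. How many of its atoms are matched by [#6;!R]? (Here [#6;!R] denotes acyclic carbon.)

6

The query [#6;!R] means: carbon not in any ring.
Check the 14 heavy atoms by environment: 1× o (aromatic, in 5-ring) → no; 4× c (aromatic, in 5-ring) → no; 6× C (acyclic) → match; 2× N (acyclic) → no; 1× Br (acyclic) → no.
That gives 6 matching atoms.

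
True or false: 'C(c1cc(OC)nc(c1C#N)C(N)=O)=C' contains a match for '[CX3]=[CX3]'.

True

The pattern [CX3]=[CX3] describes a non-aromatic C=C double bond between two sp2 carbons — an alkene.
The molecule carries a vinyl group (-CH=CH2), whose atoms satisfy every constraint of the query, so the pattern matches.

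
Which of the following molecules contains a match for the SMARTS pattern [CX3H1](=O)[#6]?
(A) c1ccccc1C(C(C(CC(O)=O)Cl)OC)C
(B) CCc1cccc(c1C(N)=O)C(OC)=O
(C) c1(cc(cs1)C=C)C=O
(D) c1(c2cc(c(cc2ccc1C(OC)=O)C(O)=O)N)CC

[CX3H1](=O)[#6] describes an sp2 carbon with one H, double-bonded to O and single-bonded to carbon (an aldehyde).
(A) has a carboxylic acid group (-C(=O)OH) but the carbonyl carbon has H0 and is bonded to O, not H1.
(B) has a methyl-ester group (-C(=O)OCH3) but the carbonyl carbon has H0, not H1.
(C) contains an aldehyde (-CHO), which satisfies every atom and bond constraint.
(D) has a methyl-ester group (-C(=O)OCH3) but the carbonyl carbon has H0, not H1.
So the answer is (C).

C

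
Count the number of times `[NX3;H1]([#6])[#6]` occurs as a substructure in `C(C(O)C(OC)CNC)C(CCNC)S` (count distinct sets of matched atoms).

2

[NX3;H1]([#6])[#6] is the SMARTS for a secondary amine: a trivalent nitrogen with one H, bonded to two carbons.
The molecule carries 2 separate instances of an N-methylamino group (-NHCH3) meeting every constraint; each maps to a distinct set of atoms, giving 2 matches.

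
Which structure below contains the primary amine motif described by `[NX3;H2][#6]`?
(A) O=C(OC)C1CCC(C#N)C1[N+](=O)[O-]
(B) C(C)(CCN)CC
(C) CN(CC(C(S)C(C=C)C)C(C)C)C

B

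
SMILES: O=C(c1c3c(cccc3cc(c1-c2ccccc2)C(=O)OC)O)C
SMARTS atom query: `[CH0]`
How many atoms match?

2

The query [CH0] means: aliphatic carbon with no attached hydrogen.
Check the 24 heavy atoms by environment: 7× c (aromatic, H0) → no; 9× c (aromatic, H1) → no; 2× C (H0) → match; 3× O (H0) → no; 2× C (H3) → no; 1× O (H1) → no.
That gives 2 matching atoms.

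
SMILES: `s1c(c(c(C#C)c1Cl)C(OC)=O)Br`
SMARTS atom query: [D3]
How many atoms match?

The query [D3] means: atom with exactly three heavy-atom neighbours.
Check the 13 heavy atoms by environment: 1× s (aromatic, D2) → no; 4× c (aromatic, D3) → match; 1× Cl (D1) → no; 1× C (D2) → no; 2× C (D1) → no; 1× C (D3) → match; 1× O (D1) → no; 1× O (D2) → no; 1× Br (D1) → no.
Summing the matching environments: 4 + 1 = 5 matching atoms.

5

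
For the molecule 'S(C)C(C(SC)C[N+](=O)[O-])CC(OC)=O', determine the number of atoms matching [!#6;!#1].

The query [!#6;!#1] means: not carbon and not hydrogen — any heteroatom.
Check the 15 heavy atoms by environment: 8× C → no; 1× N (charge +1) → match; 1× O (charge -1) → match; 3× O → match; 2× S → match.
Summing the matching environments: 1 + 1 + 3 + 2 = 7 matching atoms.

7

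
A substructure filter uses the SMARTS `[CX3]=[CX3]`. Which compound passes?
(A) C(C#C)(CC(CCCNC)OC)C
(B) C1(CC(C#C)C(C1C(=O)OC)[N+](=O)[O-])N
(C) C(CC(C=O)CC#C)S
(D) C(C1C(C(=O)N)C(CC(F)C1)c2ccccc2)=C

D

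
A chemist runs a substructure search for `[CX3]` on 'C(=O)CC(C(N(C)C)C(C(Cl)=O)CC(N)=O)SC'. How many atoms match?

3

Check the 18 heavy atoms by environment: 8× C (X4) → no; 3× C (X3) → match; 3× O (X1) → no; 1× Cl (X1) → no; 2× N (X3) → no; 1× S (X2) → no.
That gives 3 matching atoms.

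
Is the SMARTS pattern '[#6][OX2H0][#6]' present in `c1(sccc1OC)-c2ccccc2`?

Yes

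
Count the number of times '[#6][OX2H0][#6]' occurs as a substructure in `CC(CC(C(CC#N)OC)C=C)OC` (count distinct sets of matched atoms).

2

[#6][OX2H0][#6] is the SMARTS for an ether: an aliphatic oxygen bridging two carbons with no H on the oxygen.
The molecule carries 2 separate instances of a methoxy ether (-OCH3) meeting every constraint; each maps to a distinct set of atoms, giving 2 matches.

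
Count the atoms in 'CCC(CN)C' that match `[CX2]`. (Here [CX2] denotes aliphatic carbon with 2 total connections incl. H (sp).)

Check the 6 heavy atoms by environment: 5× C (X4) → no; 1× N (X3) → no.
No environment satisfies the query, so 0 matching atoms.

0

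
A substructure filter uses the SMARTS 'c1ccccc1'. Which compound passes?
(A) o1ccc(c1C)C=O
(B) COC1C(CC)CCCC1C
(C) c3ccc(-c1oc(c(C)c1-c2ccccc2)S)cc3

c1ccccc1 describes six aromatic carbons in a ring (a benzene ring).
(A) has a methyl group (-CH3) but no six-membered all-carbon aromatic ring is present.
(B) has a methyl group (-CH3) but no six-membered all-carbon aromatic ring is present.
(C) contains a phenyl ring, which satisfies every atom and bond constraint.
So the answer is (C).

C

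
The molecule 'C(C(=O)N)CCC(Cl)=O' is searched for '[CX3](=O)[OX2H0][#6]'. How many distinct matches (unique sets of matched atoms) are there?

[CX3](=O)[OX2H0][#6] is the SMARTS for an ester: a carbonyl carbon bonded to an oxygen that is itself bonded to carbon (no H on that O).
The molecule has a primary amide (-C(=O)NH2), but the carbonyl is bonded to N, not to an O-C linkage; nothing else fits, so there are 0 matches.

0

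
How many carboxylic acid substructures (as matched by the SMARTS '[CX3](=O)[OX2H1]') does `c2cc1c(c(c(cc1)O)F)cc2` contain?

0

[CX3](=O)[OX2H1] is the SMARTS for a carboxylic acid: an sp2 carbon double-bonded to O and single-bonded to an -OH oxygen.
No fragment in the molecule satisfies every constraint, giving 0 matches.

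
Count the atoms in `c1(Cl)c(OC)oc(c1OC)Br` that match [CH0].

0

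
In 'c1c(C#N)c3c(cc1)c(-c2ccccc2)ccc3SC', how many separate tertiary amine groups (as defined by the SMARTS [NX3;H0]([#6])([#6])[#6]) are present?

[NX3;H0]([#6])([#6])[#6] is the SMARTS for a tertiary amine: a trivalent nitrogen with no H, bonded to three carbons.
No fragment in the molecule satisfies every constraint, giving 0 matches.

0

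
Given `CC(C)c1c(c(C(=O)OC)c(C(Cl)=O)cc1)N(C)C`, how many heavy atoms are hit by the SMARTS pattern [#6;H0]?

Check the 19 heavy atoms by environment: 4× c (aromatic, H0) → match; 2× c (aromatic, H1) → no; 2× C (H0) → match; 3× O (H0) → no; 1× Cl (H0) → no; 1× C (H1) → no; 5× C (H3) → no; 1× N (H0) → no.
Summing the matching environments: 4 + 2 = 6 matching atoms.

6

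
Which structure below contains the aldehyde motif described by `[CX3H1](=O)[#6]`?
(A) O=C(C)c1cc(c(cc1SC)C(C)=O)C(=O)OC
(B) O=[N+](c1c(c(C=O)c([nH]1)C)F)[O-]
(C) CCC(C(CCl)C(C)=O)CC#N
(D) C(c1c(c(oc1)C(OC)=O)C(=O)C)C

[CX3H1](=O)[#6] describes an sp2 carbon with one H, double-bonded to O and single-bonded to carbon (an aldehyde).
(A) has an acetyl/ketone group (-C(=O)CH3) but the carbonyl carbon has H0 (two carbon neighbours), not H1.
(B) contains an aldehyde (-CHO), which satisfies every atom and bond constraint.
(C) has an acetyl/ketone group (-C(=O)CH3) but the carbonyl carbon has H0 (two carbon neighbours), not H1.
(D) has an acetyl/ketone group (-C(=O)CH3) but the carbonyl carbon has H0 (two carbon neighbours), not H1.
So the answer is (B).

B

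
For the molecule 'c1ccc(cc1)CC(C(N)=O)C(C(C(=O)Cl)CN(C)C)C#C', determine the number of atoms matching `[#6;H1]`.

9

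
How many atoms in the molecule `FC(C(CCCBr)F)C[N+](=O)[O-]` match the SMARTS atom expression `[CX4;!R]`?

6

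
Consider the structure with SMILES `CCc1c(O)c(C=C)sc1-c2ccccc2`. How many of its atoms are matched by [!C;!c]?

2

The query [!C;!c] means: neither aliphatic nor aromatic carbon — same as [!#6].
Check the 16 heavy atoms by environment: 1× s (aromatic) → match; 10× c (aromatic) → no; 4× C → no; 1× O → match.
Summing the matching environments: 1 + 1 = 2 matching atoms.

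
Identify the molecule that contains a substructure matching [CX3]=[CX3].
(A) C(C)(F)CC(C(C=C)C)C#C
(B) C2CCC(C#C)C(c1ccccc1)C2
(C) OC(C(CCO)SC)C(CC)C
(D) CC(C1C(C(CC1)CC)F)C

A

[CX3]=[CX3] describes a non-aromatic C=C double bond between two sp2 carbons (an alkene).
(A) contains a vinyl group (-CH=CH2), which satisfies every atom and bond constraint.
(B) has an ethynyl group (-C#CH) but the C-C bond is a triple bond, not a double bond.
(C) has an ethyl group (-CH2CH3) but its C-C bond is a single bond between CX4 carbons, not CX3=CX3.
(D) has an ethyl group (-CH2CH3) but its C-C bond is a single bond between CX4 carbons, not CX3=CX3.
So the answer is (A).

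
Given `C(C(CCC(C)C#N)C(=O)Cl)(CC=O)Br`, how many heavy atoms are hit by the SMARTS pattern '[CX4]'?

7

The query [CX4] means: C with X4: aliphatic carbon with exactly 4 total connections (bonds + H).
Check the 15 heavy atoms by environment: 7× C (X4) → match; 2× C (X3) → no; 2× O (X1) → no; 1× Cl (X1) → no; 1× Br (X1) → no; 1× C (X2) → no; 1× N (X1) → no.
That gives 7 matching atoms.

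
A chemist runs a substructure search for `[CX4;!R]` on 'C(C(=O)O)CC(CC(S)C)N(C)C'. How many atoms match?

The query [CX4;!R] means: aliphatic carbon with four total connections, not in a ring.
Check the 13 heavy atoms by environment: 8× C (X4, acyclic) → match; 1× S (X2, acyclic) → no; 1× C (X3, acyclic) → no; 1× O (X1, acyclic) → no; 1× O (X2, acyclic) → no; 1× N (X3, acyclic) → no.
That gives 8 matching atoms.

8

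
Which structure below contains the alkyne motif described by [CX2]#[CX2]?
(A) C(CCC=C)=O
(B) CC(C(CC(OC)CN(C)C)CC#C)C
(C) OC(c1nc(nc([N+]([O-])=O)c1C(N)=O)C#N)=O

B

[CX2]#[CX2] describes a carbon-carbon triple bond (an alkyne).
(A) has a vinyl group (-CH=CH2) but the C=C is a double bond; both carbons are CX3, not CX2.
(B) contains an ethynyl group (-C#CH), which satisfies every atom and bond constraint.
(C) has a nitrile (-C#N) but the triple bond is C#N, not C#C.
So the answer is (B).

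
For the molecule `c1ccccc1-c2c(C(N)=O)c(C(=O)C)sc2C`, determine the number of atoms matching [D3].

Check the 18 heavy atoms by environment: 1× s (aromatic, D2) → no; 5× c (aromatic, D3) → match; 2× C (D1) → no; 5× c (aromatic, D2) → no; 2× C (D3) → match; 2× O (D1) → no; 1× N (D1) → no.
Summing the matching environments: 5 + 2 = 7 matching atoms.

7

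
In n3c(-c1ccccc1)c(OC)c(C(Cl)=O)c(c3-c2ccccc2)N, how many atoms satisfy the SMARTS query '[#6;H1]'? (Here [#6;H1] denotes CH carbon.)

10

The query [#6;H1] means: any carbon bearing exactly one hydrogen.
Check the 24 heavy atoms by environment: 1× n (aromatic, H0) → no; 7× c (aromatic, H0) → no; 10× c (aromatic, H1) → match; 1× N (H2) → no; 2× O (H0) → no; 1× C (H3) → no; 1× C (H0) → no; 1× Cl (H0) → no.
That gives 10 matching atoms.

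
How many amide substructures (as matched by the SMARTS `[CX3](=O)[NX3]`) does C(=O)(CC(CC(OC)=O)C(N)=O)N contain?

2

[CX3](=O)[NX3] is the SMARTS for an amide: a carbonyl carbon bonded to a trivalent nitrogen.
The molecule carries 2 separate instances of a primary amide (-C(=O)NH2) meeting every constraint; each maps to a distinct set of atoms, giving 2 matches.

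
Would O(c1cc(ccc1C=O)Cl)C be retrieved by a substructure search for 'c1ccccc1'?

Yes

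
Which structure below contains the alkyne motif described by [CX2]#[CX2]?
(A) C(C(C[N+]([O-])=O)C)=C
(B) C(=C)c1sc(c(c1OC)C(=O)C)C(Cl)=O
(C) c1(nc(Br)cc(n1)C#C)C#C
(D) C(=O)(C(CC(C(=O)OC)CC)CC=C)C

[CX2]#[CX2] describes a carbon-carbon triple bond (an alkyne).
(A) has a vinyl group (-CH=CH2) but the C=C is a double bond; both carbons are CX3, not CX2.
(B) has a vinyl group (-CH=CH2) but the C=C is a double bond; both carbons are CX3, not CX2.
(C) contains an ethynyl group (-C#CH), which satisfies every atom and bond constraint.
(D) has a vinyl group (-CH=CH2) but the C=C is a double bond; both carbons are CX3, not CX2.
So the answer is (C).

C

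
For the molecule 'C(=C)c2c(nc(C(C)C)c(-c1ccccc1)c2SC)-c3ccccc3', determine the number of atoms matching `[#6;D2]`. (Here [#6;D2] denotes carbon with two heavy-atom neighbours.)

11

The query [#6;D2] means: any carbon bonded to exactly two heavy atoms.
Check the 25 heavy atoms by environment: 1× n (aromatic, D2) → no; 7× c (aromatic, D3) → no; 10× c (aromatic, D2) → match; 1× C (D3) → no; 4× C (D1) → no; 1× C (D2) → match; 1× S (D2) → no.
Summing the matching environments: 10 + 1 = 11 matching atoms.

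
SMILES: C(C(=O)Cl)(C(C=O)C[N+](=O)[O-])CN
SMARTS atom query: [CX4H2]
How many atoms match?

2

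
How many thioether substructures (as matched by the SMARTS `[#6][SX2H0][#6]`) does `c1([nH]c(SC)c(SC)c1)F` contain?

2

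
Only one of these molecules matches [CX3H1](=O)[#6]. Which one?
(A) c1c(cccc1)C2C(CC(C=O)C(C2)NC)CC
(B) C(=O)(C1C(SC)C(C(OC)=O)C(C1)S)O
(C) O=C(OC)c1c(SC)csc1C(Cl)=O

[CX3H1](=O)[#6] describes an sp2 carbon with one H, double-bonded to O and single-bonded to carbon (an aldehyde).
(A) contains an aldehyde (-CHO), which satisfies every atom and bond constraint.
(B) has a carboxylic acid group (-C(=O)OH) but the carbonyl carbon has H0 and is bonded to O, not H1.
(C) has a methyl-ester group (-C(=O)OCH3) but the carbonyl carbon has H0, not H1.
So the answer is (A).

A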